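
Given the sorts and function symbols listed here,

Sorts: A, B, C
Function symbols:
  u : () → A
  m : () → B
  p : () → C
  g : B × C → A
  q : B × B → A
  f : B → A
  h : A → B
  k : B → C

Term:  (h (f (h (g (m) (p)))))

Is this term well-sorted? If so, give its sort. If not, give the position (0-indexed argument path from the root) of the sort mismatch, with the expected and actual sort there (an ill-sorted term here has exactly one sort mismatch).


        (m) : B
        (p) : C
      (g (m) (p)) : A
    (h (g (m) (p))) : B
  (f (h (g (m) (p)))) : A
(h (f (h (g (m) (p))))) : B

well-sorted; sort = B


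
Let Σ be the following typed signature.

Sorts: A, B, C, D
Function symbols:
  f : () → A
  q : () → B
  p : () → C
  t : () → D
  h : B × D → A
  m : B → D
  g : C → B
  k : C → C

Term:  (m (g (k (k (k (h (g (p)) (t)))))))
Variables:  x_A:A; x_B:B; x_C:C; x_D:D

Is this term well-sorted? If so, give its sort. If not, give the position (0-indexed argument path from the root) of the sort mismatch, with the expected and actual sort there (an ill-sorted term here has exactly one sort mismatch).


              (p) : C
            (g (p)) : B
            (t) : D
          (h (g (p)) (t)) : A
        (k (h (g (p)) (t))) : ✗ arg 0 at [0, 0, 0, 0, 0] has sort A, expected C

ill-sorted at position [0, 0, 0, 0, 0]: expected C, got A


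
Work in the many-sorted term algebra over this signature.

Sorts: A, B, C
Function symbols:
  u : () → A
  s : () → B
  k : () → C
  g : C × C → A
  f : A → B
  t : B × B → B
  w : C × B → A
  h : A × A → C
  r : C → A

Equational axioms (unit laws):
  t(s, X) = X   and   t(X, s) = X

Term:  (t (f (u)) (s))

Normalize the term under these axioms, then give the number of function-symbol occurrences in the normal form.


1. (t (f (u)) (s))  →  (f (u))
normal form: (f (u))

size = 2


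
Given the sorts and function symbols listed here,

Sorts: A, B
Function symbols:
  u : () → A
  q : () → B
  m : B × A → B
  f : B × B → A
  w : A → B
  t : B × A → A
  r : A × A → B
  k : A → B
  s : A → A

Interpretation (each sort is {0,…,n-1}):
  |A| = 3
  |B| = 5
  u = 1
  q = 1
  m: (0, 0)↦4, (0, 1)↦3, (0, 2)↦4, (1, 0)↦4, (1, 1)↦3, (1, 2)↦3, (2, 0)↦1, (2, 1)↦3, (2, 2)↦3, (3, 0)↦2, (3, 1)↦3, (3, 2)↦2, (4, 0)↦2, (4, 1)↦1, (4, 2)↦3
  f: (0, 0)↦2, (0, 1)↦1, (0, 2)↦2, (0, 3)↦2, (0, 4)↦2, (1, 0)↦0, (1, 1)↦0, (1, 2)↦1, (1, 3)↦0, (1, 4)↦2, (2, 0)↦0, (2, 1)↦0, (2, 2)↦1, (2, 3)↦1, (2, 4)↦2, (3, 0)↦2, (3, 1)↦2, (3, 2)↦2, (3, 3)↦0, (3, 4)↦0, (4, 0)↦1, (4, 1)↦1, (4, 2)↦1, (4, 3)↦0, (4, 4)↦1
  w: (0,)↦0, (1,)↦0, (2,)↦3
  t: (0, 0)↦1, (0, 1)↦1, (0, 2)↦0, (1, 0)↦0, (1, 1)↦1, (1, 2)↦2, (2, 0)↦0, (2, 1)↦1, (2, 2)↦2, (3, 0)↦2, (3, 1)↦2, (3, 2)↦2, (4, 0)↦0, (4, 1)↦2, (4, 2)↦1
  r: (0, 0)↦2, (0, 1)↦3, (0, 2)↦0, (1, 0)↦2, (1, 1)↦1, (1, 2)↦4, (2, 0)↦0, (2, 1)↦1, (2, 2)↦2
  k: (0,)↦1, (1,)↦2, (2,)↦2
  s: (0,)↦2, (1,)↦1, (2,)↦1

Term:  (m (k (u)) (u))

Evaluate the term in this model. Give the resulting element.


  u = 1
  (k (u)) = k(1,) = 2
  u = 1
  (m (k (u)) (u)) = m(2, 1) = 3

value = 3


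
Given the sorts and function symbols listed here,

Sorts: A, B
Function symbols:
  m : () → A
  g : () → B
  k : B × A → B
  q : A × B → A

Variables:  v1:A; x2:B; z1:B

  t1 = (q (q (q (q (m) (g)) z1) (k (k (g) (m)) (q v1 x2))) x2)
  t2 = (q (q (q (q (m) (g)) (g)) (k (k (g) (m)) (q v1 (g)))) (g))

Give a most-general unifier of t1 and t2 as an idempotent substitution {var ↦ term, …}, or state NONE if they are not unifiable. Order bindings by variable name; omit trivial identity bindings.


{x2 ↦ (g), z1 ↦ (g)}


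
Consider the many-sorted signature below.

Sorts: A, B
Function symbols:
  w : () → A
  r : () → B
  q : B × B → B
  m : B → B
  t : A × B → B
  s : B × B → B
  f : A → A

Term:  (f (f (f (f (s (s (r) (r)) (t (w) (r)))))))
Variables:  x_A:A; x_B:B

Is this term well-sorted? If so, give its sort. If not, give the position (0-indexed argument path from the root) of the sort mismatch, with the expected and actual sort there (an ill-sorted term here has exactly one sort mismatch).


ill-sorted at position [0, 0, 0, 0]: expected A, got B

            (r) : B
            (r) : B
          (s (r) (r)) : B
            (w) : A
            (r) : B
          (t (w) (r)) : B
        (s (s (r) (r)) (t (w) (r))) : B
      (f (s (s (r) (r)) (t (w) (r)))) : ✗ arg 0 at [0, 0, 0, 0] has sort B, expected A


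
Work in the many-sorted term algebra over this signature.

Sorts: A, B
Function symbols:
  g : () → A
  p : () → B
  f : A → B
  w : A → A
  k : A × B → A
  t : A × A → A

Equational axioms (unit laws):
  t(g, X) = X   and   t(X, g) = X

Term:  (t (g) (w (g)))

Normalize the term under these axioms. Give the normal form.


normal form = (w (g))

1. (t (g) (w (g)))  →  (w (g))


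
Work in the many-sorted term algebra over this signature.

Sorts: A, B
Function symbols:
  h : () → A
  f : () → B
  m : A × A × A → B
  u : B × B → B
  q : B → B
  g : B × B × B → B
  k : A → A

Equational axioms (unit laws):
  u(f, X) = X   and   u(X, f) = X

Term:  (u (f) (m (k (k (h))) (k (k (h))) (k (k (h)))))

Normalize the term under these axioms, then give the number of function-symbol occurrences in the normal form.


size = 10

1. (u (f) (m (k (k (h))) (k (k (h))) (k (k (h)))))  →  (m (k (k (h))) (k (k (h))) (k (k (h))))
normal form: (m (k (k (h))) (k (k (h))) (k (k (h))))


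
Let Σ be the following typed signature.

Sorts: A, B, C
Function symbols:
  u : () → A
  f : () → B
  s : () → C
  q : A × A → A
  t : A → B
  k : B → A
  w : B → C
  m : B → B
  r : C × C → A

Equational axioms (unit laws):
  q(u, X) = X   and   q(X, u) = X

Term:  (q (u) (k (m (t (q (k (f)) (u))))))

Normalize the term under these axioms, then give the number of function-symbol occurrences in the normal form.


1. (q (u) (k (m (t (q (k (f)) (u))))))  →  (k (m (t (q (k (f)) (u)))))
2. (k (m (t (q (k (f)) (u)))))  →  (k (m (t (k (f)))))
normal form: (k (m (t (k (f)))))

size = 5


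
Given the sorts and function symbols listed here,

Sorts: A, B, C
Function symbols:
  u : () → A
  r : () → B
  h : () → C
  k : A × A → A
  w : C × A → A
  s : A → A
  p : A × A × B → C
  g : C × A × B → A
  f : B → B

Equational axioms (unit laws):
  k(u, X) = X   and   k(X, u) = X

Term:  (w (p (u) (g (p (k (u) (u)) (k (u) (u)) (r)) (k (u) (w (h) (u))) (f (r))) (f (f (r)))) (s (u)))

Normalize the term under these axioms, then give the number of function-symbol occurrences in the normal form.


size = 18

1. (w (p (u) (g (p (k (u) (u)) (k (u) (u)) (r)) (k (u) (w (h) (u))) (f (r))) (f (f (r)))) (s (u)))  →  (w (p (u) (g (p (u) (k (u) (u)) (r)) (k (u) (w (h) (u))) (f (r))) (f (f (r)))) (s (u)))
2. (w (p (u) (g (p (u) (k (u) (u)) (r)) (k (u) (w (h) (u))) (f (r))) (f (f (r)))) (s (u)))  →  (w (p (u) (g (p (u) (u) (r)) (k (u) (w (h) (u))) (f (r))) (f (f (r)))) (s (u)))
3. (w (p (u) (g (p (u) (u) (r)) (k (u) (w (h) (u))) (f (r))) (f (f (r)))) (s (u)))  →  (w (p (u) (g (p (u) (u) (r)) (w (h) (u)) (f (r))) (f (f (r)))) (s (u)))
normal form: (w (p (u) (g (p (u) (u) (r)) (w (h) (u)) (f (r))) (f (f (r)))) (s (u)))


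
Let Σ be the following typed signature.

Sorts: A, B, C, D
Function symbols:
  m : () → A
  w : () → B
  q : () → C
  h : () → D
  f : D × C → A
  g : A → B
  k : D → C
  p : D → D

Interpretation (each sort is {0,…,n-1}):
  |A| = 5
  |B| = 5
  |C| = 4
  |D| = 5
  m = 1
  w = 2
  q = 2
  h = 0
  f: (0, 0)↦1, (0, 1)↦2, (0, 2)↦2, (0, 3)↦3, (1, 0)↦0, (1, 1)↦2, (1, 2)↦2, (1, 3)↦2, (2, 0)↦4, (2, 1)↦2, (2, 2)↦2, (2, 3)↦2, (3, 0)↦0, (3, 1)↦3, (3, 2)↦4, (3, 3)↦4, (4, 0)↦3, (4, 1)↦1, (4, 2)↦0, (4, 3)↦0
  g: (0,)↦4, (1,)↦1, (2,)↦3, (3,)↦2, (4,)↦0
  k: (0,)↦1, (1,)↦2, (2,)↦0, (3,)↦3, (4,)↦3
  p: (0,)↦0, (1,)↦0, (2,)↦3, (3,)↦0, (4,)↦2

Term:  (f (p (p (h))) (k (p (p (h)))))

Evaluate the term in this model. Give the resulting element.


  h = 0
  (p (h)) = p(0,) = 0
  (p (p (h))) = p(0,) = 0
  h = 0
  (p (h)) = p(0,) = 0
  (p (p (h))) = p(0,) = 0
  (k (p (p (h)))) = k(0,) = 1
  (f (p (p (h))) (k (p (p (h))))) = f(0, 1) = 2

value = 2


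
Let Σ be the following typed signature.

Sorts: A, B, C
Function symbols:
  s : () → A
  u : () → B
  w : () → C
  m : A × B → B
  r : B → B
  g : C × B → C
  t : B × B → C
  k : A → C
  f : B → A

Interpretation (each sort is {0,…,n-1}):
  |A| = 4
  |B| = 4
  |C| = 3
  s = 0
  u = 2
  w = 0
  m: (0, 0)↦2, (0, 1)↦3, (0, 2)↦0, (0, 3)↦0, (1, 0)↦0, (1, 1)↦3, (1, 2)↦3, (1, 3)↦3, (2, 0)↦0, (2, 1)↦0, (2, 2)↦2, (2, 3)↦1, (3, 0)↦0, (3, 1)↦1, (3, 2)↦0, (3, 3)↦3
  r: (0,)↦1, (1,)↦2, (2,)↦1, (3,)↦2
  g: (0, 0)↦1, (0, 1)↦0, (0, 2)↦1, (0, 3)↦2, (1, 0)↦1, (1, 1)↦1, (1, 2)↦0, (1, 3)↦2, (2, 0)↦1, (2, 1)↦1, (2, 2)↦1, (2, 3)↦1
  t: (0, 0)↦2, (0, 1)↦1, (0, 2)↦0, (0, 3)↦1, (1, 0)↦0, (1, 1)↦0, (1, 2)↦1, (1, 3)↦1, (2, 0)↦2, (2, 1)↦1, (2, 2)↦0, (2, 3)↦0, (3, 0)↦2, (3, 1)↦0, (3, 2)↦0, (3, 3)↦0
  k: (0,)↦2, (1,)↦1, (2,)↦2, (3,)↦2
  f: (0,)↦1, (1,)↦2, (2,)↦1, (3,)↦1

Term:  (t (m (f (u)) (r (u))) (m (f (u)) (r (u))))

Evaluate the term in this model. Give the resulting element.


value = 0

  u = 2
  (f (u)) = f(2,) = 1
  u = 2
  (r (u)) = r(2,) = 1
  (m (f (u)) (r (u))) = m(1, 1) = 3
  u = 2
  (f (u)) = f(2,) = 1
  u = 2
  (r (u)) = r(2,) = 1
  (m (f (u)) (r (u))) = m(1, 1) = 3
  (t (m (f (u)) (r (u))) (m (f (u)) (r (u)))) = t(3, 3) = 0


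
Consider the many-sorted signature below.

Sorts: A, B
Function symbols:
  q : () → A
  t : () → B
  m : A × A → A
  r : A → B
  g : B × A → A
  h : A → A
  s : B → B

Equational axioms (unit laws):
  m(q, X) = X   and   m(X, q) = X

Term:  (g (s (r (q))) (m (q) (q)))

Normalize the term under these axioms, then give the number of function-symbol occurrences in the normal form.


size = 5

1. (g (s (r (q))) (m (q) (q)))  →  (g (s (r (q))) (q))
normal form: (g (s (r (q))) (q))


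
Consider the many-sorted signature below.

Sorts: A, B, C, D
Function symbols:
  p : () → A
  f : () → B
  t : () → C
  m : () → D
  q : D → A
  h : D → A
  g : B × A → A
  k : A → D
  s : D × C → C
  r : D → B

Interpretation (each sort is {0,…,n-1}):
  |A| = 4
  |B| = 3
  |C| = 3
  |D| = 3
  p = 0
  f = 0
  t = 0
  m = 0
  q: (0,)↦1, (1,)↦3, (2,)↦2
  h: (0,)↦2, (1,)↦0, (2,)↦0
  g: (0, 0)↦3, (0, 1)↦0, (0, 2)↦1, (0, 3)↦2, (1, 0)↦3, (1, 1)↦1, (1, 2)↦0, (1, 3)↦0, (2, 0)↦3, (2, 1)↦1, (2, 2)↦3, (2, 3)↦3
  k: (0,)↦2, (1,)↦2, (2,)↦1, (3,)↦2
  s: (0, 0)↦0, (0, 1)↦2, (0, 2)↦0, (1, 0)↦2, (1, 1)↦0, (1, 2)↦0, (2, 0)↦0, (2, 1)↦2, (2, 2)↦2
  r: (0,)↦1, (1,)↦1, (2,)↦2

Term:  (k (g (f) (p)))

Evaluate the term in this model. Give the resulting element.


  f = 0
  p = 0
  (g (f) (p)) = g(0, 0) = 3
  (k (g (f) (p))) = k(3,) = 2

value = 2


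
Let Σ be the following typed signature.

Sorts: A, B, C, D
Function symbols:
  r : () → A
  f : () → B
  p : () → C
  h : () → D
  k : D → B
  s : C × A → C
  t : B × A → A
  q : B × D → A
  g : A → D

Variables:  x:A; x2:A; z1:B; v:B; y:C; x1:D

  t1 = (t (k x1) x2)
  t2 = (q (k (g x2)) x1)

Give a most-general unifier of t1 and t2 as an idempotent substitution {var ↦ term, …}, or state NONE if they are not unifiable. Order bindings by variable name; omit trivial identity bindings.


NONE (not unifiable)

head clash or occurs-check failure — not unifiable


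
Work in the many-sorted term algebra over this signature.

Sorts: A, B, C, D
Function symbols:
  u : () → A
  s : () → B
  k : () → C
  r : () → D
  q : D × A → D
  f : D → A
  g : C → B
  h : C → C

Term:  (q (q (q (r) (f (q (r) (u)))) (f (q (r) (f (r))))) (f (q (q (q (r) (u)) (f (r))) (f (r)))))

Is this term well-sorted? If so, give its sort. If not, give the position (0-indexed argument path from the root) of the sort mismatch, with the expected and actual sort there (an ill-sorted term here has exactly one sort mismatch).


      (r) : D
          (r) : D
          (u) : A
        (q (r) (u)) : D
      (f (q (r) (u))) : A
    (q (r) (f (q (r) (u)))) : D
        (r) : D
          (r) : D
        (f (r)) : A
      (q (r) (f (r))) : D
    (f (q (r) (f (r)))) : A
  (q (q (r) (f (q (r) (u)))) (f (q (r) (f (r))))) : D
          (r) : D
          (u) : A
        (q (r) (u)) : D
          (r) : D
        (f (r)) : A
      (q (q (r) (u)) (f (r))) : D
        (r) : D
      (f (r)) : A
    (q (q (q (r) (u)) (f (r))) (f (r))) : D
  (f (q (q (q (r) (u)) (f (r))) (f (r)))) : A
(q (q (q (r) (f (q (r) (u)))) (f (q (r) (f (r))))) (f (q (q (q (r) (u)) (f (r))) (f (r))))) : D

well-sorted; sort = D


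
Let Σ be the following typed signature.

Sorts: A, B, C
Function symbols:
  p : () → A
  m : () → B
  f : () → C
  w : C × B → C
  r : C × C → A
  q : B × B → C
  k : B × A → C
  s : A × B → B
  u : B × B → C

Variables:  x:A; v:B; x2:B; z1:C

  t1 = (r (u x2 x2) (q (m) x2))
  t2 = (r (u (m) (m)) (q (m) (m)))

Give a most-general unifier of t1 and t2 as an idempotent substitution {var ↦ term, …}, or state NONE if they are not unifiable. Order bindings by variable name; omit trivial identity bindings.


{x2 ↦ (m)}


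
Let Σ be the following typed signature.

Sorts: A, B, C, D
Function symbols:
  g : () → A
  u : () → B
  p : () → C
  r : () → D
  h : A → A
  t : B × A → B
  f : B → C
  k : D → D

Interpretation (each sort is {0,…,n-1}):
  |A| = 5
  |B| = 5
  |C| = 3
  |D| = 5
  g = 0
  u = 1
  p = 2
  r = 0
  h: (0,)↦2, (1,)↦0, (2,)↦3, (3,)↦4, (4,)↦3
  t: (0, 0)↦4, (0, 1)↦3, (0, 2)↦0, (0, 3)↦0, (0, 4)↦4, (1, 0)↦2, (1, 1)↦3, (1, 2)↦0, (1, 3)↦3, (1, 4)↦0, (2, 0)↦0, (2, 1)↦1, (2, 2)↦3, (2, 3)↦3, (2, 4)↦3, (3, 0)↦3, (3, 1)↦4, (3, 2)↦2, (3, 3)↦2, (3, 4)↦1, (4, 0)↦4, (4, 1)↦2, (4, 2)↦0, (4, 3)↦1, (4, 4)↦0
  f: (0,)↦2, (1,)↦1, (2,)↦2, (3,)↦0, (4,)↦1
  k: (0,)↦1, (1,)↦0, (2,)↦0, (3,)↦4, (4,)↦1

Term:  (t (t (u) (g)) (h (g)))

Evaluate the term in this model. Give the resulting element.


value = 3

  u = 1
  g = 0
  (t (u) (g)) = t(1, 0) = 2
  g = 0
  (h (g)) = h(0,) = 2
  (t (t (u) (g)) (h (g))) = t(2, 2) = 3


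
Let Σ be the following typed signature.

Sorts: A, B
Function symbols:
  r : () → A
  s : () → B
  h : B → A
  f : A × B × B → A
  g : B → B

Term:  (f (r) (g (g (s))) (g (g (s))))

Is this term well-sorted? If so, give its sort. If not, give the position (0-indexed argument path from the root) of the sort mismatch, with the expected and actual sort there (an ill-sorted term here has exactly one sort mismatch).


  (r) : A
      (s) : B
    (g (s)) : B
  (g (g (s))) : B
      (s) : B
    (g (s)) : B
  (g (g (s))) : B
(f (r) (g (g (s))) (g (g (s)))) : A

well-sorted; sort = A


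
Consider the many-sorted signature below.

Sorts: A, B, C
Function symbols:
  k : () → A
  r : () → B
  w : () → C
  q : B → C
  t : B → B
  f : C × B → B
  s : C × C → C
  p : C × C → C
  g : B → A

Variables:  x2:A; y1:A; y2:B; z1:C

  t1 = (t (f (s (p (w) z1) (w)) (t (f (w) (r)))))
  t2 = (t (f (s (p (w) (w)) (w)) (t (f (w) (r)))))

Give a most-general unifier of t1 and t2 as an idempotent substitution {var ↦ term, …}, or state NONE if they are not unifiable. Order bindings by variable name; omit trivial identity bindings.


{z1 ↦ (w)}


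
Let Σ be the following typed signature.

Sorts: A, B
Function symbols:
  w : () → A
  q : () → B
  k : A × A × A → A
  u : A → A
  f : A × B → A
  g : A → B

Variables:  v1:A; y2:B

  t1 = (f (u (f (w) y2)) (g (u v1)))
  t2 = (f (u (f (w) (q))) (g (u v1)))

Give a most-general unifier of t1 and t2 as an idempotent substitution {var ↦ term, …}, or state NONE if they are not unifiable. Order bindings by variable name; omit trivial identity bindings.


{y2 ↦ (q)}


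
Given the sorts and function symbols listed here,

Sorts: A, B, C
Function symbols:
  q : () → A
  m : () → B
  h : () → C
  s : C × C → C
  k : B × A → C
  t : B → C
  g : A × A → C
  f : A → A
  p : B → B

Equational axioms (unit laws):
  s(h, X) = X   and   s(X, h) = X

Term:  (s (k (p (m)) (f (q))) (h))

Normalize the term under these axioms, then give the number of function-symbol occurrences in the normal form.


1. (s (k (p (m)) (f (q))) (h))  →  (k (p (m)) (f (q)))
normal form: (k (p (m)) (f (q)))

size = 5


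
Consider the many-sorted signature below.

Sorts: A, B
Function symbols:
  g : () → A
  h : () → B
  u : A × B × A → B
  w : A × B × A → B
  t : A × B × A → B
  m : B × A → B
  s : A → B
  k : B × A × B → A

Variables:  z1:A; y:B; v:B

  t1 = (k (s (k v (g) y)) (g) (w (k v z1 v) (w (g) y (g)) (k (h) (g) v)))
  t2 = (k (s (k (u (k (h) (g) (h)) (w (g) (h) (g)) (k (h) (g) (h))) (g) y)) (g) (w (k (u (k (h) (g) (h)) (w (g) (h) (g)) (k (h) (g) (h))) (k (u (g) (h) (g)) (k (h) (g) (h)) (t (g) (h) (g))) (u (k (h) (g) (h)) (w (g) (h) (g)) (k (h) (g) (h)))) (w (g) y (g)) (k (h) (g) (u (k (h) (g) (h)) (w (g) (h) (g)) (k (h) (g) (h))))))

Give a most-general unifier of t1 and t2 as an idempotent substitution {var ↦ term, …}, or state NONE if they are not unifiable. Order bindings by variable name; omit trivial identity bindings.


{v ↦ (u (k (h) (g) (h)) (w (g) (h) (g)) (k (h) (g) (h))), z1 ↦ (k (u (g) (h) (g)) (k (h) (g) (h)) (t (g) (h) (g)))}


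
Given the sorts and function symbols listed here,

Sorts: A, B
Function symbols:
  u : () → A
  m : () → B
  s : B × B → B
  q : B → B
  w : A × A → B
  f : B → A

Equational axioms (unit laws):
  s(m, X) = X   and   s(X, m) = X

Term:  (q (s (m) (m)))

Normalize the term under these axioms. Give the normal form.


normal form = (q (m))

1. (q (s (m) (m)))  →  (q (m))


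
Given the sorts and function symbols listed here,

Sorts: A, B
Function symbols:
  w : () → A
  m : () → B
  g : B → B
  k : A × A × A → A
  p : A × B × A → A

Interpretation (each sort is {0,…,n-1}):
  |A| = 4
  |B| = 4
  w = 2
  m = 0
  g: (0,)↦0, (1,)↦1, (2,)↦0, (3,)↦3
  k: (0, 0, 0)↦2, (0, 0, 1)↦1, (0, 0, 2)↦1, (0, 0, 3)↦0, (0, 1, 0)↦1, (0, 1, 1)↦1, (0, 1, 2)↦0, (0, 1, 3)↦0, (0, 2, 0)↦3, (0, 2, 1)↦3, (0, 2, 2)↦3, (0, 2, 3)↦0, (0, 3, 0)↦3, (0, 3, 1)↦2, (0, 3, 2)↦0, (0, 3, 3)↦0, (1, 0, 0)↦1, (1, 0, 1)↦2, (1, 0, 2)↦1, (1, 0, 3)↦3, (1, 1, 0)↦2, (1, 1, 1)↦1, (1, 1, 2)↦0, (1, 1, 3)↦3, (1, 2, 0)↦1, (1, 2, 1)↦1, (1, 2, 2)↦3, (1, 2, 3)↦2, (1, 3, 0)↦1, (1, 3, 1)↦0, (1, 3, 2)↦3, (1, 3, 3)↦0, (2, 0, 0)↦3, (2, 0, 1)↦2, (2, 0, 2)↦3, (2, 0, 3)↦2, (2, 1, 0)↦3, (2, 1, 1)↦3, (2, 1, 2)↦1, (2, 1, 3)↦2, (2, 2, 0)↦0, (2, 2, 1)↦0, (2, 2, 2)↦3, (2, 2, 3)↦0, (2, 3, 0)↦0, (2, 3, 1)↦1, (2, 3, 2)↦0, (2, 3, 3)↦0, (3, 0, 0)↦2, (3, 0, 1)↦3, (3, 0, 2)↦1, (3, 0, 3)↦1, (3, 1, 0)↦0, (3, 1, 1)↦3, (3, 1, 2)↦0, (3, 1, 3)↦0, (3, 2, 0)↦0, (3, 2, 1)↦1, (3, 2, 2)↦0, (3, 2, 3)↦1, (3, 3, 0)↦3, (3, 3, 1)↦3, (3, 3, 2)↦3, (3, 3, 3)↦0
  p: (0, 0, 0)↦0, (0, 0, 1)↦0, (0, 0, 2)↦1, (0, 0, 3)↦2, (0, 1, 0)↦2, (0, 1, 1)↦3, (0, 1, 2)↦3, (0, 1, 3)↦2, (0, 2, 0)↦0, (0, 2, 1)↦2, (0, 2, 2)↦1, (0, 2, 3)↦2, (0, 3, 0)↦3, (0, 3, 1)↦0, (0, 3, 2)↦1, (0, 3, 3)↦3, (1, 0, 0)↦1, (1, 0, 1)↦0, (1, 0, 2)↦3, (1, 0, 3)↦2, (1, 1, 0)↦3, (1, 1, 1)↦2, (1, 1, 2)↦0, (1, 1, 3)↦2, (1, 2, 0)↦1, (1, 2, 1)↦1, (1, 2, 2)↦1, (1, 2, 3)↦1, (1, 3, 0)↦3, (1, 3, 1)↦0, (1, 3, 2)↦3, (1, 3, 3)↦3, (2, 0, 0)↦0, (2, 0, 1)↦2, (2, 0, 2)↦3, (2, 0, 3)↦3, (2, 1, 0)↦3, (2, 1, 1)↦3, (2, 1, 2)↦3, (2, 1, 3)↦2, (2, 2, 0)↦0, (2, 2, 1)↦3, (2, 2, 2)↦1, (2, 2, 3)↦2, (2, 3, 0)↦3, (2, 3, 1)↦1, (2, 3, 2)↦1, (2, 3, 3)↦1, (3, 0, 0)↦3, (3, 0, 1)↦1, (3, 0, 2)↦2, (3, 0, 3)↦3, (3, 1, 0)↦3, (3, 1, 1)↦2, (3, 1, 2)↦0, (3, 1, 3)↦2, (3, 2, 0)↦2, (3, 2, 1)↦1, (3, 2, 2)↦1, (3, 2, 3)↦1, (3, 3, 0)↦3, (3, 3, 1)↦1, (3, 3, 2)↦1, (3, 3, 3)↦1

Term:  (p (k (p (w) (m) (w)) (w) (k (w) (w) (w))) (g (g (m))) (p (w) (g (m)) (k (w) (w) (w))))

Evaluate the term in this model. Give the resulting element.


value = 2

  w = 2
  m = 0
  w = 2
  (p (w) (m) (w)) = p(2, 0, 2) = 3
  w = 2
  w = 2
  w = 2
  w = 2
  (k (w) (w) (w)) = k(2, 2, 2) = 3
  (k (p (w) (m) (w)) (w) (k (w) (w) (w))) = k(3, 2, 3) = 1
  m = 0
  (g (m)) = g(0,) = 0
  (g (g (m))) = g(0,) = 0
  w = 2
  m = 0
  (g (m)) = g(0,) = 0
  w = 2
  w = 2
  w = 2
  (k (w) (w) (w)) = k(2, 2, 2) = 3
  (p (w) (g (m)) (k (w) (w) (w))) = p(2, 0, 3) = 3
  (p (k (p (w) (m) (w)) (w) (k (w) (w) (w))) (g (g (m))) (p (w) (g (m)) (k (w) (w) (w)))) = p(1, 0, 3) = 2


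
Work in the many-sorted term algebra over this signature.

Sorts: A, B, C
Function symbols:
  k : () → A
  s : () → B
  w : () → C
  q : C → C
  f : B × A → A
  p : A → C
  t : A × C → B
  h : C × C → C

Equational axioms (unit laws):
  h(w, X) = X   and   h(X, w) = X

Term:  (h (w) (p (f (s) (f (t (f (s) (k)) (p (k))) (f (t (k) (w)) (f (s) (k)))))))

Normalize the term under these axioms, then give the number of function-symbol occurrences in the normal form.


size = 17

1. (h (w) (p (f (s) (f (t (f (s) (k)) (p (k))) (f (t (k) (w)) (f (s) (k)))))))  →  (p (f (s) (f (t (f (s) (k)) (p (k))) (f (t (k) (w)) (f (s) (k))))))
normal form: (p (f (s) (f (t (f (s) (k)) (p (k))) (f (t (k) (w)) (f (s) (k))))))


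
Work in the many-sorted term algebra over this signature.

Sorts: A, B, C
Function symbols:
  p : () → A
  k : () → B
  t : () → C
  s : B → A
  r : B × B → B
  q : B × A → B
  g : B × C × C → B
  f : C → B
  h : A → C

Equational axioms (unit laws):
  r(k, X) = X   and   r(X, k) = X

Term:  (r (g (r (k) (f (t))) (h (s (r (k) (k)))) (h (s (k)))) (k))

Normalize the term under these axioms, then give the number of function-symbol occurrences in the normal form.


size = 9

1. (r (g (r (k) (f (t))) (h (s (r (k) (k)))) (h (s (k)))) (k))  →  (g (r (k) (f (t))) (h (s (r (k) (k)))) (h (s (k))))
2. (g (r (k) (f (t))) (h (s (r (k) (k)))) (h (s (k))))  →  (g (f (t)) (h (s (r (k) (k)))) (h (s (k))))
3. (g (f (t)) (h (s (r (k) (k)))) (h (s (k))))  →  (g (f (t)) (h (s (k))) (h (s (k))))
normal form: (g (f (t)) (h (s (k))) (h (s (k))))


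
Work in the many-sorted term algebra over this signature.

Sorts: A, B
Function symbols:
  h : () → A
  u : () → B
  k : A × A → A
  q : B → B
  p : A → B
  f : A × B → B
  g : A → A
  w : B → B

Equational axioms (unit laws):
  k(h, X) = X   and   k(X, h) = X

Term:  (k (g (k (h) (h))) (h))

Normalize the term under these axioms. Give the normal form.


1. (k (g (k (h) (h))) (h))  →  (g (k (h) (h)))
2. (g (k (h) (h)))  →  (g (h))

normal form = (g (h))


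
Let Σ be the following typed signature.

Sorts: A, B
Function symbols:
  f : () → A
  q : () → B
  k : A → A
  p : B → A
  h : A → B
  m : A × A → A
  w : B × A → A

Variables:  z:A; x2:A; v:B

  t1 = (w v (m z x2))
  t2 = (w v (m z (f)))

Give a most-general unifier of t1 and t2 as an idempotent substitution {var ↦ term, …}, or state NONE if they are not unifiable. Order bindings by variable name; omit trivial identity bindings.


{x2 ↦ (f)}


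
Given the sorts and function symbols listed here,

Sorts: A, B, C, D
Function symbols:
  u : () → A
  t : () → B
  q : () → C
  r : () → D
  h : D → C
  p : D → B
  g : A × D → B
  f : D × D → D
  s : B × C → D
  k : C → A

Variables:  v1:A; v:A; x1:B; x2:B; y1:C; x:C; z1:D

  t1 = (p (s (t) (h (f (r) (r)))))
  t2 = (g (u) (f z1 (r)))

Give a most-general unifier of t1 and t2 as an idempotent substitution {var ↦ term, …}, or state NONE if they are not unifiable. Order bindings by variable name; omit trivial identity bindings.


NONE (not unifiable)

head clash or occurs-check failure — not unifiable


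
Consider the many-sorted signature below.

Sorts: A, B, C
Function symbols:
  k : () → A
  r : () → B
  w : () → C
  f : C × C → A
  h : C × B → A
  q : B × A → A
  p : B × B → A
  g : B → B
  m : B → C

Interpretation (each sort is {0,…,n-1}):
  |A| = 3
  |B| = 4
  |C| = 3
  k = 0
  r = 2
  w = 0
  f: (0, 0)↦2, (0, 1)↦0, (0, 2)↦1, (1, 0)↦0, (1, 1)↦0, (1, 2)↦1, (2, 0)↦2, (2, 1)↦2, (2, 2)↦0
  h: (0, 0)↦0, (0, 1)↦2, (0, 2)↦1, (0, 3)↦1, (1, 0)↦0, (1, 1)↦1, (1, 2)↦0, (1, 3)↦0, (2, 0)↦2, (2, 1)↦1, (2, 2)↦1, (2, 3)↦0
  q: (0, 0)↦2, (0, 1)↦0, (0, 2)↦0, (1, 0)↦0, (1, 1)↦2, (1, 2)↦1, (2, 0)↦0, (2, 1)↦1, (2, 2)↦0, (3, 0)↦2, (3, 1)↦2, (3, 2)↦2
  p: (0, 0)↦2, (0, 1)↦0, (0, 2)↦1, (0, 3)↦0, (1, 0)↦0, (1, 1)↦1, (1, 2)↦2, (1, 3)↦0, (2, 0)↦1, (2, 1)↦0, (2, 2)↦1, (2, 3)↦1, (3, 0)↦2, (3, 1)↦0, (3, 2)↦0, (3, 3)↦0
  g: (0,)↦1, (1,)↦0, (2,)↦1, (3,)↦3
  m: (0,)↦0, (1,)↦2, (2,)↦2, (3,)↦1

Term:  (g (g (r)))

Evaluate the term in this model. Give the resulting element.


value = 0

  r = 2
  (g (r)) = g(2,) = 1
  (g (g (r))) = g(1,) = 0


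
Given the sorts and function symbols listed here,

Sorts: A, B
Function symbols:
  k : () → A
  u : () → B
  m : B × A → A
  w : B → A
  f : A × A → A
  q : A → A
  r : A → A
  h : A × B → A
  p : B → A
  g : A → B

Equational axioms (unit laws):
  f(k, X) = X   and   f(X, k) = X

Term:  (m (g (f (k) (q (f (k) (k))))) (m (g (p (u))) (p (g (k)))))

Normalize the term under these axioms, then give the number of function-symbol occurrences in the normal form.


1. (m (g (f (k) (q (f (k) (k))))) (m (g (p (u))) (p (g (k)))))  →  (m (g (q (f (k) (k)))) (m (g (p (u))) (p (g (k)))))
2. (m (g (q (f (k) (k)))) (m (g (p (u))) (p (g (k)))))  →  (m (g (q (k))) (m (g (p (u))) (p (g (k)))))
normal form: (m (g (q (k))) (m (g (p (u))) (p (g (k)))))

size = 11


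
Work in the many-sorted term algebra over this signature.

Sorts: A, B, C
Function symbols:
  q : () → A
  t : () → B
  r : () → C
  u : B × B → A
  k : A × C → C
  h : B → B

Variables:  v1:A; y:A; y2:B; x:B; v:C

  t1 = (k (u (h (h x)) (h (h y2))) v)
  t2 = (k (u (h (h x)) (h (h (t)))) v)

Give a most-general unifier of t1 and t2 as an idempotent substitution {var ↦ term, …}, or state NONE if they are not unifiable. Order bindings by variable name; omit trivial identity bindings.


{y2 ↦ (t)}


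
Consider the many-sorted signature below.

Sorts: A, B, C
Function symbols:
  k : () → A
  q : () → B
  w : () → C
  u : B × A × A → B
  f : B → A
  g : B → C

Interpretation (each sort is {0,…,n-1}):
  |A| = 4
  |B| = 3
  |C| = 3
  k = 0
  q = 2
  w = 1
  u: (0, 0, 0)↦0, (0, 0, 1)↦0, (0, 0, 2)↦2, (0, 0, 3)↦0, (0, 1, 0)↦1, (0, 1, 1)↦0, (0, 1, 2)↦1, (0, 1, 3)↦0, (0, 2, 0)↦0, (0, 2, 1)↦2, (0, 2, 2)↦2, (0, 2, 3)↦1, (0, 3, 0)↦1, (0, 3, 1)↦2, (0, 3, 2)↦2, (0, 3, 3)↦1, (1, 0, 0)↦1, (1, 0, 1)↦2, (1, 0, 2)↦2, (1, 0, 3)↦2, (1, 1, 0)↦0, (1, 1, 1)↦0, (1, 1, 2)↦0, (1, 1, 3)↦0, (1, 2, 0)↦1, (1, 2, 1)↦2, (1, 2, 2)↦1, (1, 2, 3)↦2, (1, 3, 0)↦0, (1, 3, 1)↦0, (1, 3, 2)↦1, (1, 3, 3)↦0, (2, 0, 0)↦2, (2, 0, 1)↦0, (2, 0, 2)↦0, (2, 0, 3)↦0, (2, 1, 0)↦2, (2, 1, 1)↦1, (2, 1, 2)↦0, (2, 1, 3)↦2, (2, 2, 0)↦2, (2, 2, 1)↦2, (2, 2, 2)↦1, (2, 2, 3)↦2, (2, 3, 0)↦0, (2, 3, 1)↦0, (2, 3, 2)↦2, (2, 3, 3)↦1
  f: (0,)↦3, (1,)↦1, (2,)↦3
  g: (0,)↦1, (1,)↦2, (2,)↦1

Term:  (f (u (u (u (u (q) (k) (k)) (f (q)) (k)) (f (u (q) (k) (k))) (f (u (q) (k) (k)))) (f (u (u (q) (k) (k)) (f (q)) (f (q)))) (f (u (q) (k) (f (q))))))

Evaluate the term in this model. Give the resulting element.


  q = 2
  k = 0
  k = 0
  (u (q) (k) (k)) = u(2, 0, 0) = 2
  q = 2
  (f (q)) = f(2,) = 3
  k = 0
  (u (u (q) (k) (k)) (f (q)) (k)) = u(2, 3, 0) = 0
  q = 2
  k = 0
  k = 0
  (u (q) (k) (k)) = u(2, 0, 0) = 2
  (f (u (q) (k) (k))) = f(2,) = 3
  q = 2
  k = 0
  k = 0
  (u (q) (k) (k)) = u(2, 0, 0) = 2
  (f (u (q) (k) (k))) = f(2,) = 3
  (u (u (u (q) (k) (k)) (f (q)) (k)) (f (u (q) (k) (k))) (f (u (q) (k) (k)))) = u(0, 3, 3) = 1
  q = 2
  k = 0
  k = 0
  (u (q) (k) (k)) = u(2, 0, 0) = 2
  q = 2
  (f (q)) = f(2,) = 3
  q = 2
  (f (q)) = f(2,) = 3
  (u (u (q) (k) (k)) (f (q)) (f (q))) = u(2, 3, 3) = 1
  (f (u (u (q) (k) (k)) (f (q)) (f (q)))) = f(1,) = 1
  q = 2
  k = 0
  q = 2
  (f (q)) = f(2,) = 3
  (u (q) (k) (f (q))) = u(2, 0, 3) = 0
  (f (u (q) (k) (f (q)))) = f(0,) = 3
  (u (u (u (u (q) (k) (k)) (f (q)) (k)) (f (u (q) (k) (k))) (f (u (q) (k) (k)))) (f (u (u (q) (k) (k)) (f (q)) (f (q)))) (f (u (q) (k) (f (q))))) = u(1, 1, 3) = 0
  (f (u (u (u (u (q) (k) (k)) (f (q)) (k)) (f (u (q) (k) (k))) (f (u (q) (k) (k)))) (f (u (u (q) (k) (k)) (f (q)) (f (q)))) (f (u (q) (k) (f (q)))))) = f(0,) = 3

value = 3


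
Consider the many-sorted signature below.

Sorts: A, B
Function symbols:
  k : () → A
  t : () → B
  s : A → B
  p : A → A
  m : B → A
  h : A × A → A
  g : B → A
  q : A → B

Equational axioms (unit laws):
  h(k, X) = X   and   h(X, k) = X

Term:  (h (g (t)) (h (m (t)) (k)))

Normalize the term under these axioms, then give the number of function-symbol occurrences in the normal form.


size = 5

1. (h (g (t)) (h (m (t)) (k)))  →  (h (g (t)) (m (t)))
normal form: (h (g (t)) (m (t)))


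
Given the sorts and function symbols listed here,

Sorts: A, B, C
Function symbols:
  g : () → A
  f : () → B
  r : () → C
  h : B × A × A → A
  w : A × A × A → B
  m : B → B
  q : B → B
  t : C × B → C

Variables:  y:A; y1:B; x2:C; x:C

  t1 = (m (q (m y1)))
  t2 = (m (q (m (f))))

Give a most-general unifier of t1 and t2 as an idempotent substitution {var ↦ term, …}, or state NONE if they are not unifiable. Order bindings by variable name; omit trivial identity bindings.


{y1 ↦ (f)}


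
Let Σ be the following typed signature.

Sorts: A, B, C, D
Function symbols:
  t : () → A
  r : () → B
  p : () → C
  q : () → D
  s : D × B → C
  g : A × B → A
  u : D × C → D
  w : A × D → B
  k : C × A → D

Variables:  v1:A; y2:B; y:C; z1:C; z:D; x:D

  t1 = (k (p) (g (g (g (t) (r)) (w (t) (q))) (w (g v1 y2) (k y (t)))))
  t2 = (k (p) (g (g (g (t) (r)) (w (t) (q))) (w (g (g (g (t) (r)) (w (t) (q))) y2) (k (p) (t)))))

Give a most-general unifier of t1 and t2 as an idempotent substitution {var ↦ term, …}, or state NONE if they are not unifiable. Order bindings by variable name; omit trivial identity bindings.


{v1 ↦ (g (g (t) (r)) (w (t) (q))), y ↦ (p)}


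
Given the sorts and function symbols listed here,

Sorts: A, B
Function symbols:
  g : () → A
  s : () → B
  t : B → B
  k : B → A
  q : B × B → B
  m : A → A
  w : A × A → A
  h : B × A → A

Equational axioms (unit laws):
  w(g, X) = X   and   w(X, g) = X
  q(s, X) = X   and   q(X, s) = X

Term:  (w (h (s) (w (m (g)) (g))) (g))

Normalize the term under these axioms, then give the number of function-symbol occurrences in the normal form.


size = 4

1. (w (h (s) (w (m (g)) (g))) (g))  →  (h (s) (w (m (g)) (g)))
2. (h (s) (w (m (g)) (g)))  →  (h (s) (m (g)))
normal form: (h (s) (m (g)))


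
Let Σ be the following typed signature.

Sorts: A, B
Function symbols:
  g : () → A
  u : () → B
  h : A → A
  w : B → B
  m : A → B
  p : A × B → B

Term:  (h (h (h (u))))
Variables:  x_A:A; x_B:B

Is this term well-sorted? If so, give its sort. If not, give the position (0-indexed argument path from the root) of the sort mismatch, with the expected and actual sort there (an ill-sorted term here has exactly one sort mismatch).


      (u) : B
    (h (u)) : ✗ arg 0 at [0, 0, 0] has sort B, expected A

ill-sorted at position [0, 0, 0]: expected A, got B


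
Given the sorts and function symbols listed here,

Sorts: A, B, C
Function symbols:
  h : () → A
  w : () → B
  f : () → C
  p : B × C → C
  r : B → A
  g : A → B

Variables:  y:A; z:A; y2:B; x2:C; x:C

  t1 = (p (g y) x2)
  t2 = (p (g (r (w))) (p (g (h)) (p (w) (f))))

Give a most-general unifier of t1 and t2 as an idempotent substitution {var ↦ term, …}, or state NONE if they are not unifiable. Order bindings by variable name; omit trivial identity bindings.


{x2 ↦ (p (g (h)) (p (w) (f))), y ↦ (r (w))}


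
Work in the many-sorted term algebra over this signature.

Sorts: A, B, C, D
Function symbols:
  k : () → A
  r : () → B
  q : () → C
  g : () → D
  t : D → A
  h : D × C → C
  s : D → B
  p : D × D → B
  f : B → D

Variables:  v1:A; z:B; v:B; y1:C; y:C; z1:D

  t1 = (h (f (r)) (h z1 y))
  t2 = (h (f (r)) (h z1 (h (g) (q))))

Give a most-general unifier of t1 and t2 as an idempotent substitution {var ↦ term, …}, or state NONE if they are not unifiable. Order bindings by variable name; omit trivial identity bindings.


{y ↦ (h (g) (q))}


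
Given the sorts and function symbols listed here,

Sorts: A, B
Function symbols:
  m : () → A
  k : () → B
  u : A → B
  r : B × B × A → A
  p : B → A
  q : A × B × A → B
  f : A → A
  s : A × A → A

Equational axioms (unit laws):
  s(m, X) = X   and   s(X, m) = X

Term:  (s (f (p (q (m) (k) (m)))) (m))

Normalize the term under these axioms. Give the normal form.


normal form = (f (p (q (m) (k) (m))))

1. (s (f (p (q (m) (k) (m)))) (m))  →  (f (p (q (m) (k) (m))))


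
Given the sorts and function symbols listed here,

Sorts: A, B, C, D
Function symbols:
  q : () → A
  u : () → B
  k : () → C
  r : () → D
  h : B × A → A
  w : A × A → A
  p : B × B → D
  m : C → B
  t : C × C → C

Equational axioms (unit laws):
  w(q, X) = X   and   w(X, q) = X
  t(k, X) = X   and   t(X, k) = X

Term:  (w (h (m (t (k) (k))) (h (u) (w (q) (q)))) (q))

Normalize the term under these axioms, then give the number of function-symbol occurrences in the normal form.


size = 6

1. (w (h (m (t (k) (k))) (h (u) (w (q) (q)))) (q))  →  (h (m (t (k) (k))) (h (u) (w (q) (q))))
2. (h (m (t (k) (k))) (h (u) (w (q) (q))))  →  (h (m (k)) (h (u) (w (q) (q))))
3. (h (m (k)) (h (u) (w (q) (q))))  →  (h (m (k)) (h (u) (q)))
normal form: (h (m (k)) (h (u) (q)))


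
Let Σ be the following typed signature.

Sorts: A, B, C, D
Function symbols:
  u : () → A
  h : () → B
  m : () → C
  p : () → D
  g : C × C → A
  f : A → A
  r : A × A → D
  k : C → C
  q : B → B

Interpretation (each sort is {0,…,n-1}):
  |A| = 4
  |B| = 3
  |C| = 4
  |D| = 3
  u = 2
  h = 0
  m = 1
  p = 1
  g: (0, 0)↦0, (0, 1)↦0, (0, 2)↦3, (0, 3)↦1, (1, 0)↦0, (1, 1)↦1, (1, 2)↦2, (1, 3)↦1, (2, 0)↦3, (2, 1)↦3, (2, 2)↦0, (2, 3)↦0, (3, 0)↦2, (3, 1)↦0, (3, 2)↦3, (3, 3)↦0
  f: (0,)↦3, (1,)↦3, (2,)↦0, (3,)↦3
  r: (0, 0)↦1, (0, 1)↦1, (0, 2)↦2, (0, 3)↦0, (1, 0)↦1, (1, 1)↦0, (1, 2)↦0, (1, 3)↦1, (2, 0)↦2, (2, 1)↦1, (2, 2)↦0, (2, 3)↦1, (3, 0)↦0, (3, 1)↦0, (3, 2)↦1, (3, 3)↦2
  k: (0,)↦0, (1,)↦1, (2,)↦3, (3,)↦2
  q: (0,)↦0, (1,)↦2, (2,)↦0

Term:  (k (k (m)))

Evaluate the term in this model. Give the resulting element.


  m = 1
  (k (m)) = k(1,) = 1
  (k (k (m))) = k(1,) = 1

value = 1


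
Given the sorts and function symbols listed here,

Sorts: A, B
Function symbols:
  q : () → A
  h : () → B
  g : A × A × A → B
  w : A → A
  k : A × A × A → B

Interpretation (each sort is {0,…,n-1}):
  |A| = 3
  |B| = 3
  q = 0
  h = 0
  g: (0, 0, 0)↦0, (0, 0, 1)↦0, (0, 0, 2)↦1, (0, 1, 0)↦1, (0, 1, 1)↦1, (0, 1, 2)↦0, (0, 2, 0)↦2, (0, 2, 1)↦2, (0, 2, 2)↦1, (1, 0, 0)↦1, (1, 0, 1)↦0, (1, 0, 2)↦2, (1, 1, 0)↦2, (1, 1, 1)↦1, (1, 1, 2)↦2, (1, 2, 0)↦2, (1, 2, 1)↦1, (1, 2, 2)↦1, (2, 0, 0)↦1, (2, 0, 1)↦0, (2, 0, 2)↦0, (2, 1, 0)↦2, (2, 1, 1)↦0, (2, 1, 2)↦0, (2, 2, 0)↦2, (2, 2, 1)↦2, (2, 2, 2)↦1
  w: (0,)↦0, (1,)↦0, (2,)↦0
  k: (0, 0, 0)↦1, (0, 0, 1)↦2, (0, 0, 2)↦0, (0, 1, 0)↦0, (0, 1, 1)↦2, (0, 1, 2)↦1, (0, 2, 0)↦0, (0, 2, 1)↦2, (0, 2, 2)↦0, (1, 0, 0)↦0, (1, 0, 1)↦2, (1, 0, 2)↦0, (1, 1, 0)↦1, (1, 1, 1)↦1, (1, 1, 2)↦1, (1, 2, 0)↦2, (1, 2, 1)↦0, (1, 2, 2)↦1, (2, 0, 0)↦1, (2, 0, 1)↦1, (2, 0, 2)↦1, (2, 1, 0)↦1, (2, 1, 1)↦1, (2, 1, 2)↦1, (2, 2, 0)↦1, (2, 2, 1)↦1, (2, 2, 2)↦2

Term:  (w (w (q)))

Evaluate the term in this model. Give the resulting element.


value = 0

  q = 0
  (w (q)) = w(0,) = 0
  (w (w (q))) = w(0,) = 0


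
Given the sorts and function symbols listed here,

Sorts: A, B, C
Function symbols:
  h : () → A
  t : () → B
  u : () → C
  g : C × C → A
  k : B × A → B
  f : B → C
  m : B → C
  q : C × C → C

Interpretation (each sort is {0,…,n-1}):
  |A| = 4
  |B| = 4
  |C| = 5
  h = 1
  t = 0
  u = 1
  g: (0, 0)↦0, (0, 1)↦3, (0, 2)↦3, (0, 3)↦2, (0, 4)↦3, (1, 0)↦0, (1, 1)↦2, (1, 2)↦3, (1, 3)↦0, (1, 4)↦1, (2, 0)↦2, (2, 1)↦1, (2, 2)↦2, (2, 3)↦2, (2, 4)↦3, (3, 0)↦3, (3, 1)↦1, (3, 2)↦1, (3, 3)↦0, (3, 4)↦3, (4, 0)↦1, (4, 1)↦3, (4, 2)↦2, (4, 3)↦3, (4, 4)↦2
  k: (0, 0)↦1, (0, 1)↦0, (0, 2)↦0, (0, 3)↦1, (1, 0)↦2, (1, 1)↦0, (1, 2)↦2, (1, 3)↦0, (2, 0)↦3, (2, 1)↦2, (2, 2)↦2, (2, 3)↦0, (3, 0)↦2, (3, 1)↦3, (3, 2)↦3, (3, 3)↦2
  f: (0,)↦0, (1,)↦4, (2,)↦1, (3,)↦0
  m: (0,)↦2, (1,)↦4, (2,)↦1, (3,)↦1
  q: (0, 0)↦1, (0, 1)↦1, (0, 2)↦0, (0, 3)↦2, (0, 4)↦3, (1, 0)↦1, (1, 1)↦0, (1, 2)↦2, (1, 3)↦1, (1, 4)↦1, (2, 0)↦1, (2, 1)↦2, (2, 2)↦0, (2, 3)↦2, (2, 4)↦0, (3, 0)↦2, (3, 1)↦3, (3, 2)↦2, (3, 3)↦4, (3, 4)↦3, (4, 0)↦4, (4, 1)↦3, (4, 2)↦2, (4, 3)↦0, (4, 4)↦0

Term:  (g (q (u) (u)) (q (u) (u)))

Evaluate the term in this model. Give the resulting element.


  u = 1
  u = 1
  (q (u) (u)) = q(1, 1) = 0
  u = 1
  u = 1
  (q (u) (u)) = q(1, 1) = 0
  (g (q (u) (u)) (q (u) (u))) = g(0, 0) = 0

value = 0


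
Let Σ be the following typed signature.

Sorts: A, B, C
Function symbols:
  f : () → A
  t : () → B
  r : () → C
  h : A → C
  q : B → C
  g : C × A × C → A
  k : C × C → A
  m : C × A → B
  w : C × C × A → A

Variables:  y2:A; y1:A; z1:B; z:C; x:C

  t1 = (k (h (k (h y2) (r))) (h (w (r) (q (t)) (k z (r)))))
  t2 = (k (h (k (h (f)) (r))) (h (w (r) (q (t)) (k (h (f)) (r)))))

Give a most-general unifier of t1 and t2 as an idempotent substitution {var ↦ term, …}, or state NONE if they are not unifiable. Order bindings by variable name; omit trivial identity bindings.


{y2 ↦ (f), z ↦ (h (f))}


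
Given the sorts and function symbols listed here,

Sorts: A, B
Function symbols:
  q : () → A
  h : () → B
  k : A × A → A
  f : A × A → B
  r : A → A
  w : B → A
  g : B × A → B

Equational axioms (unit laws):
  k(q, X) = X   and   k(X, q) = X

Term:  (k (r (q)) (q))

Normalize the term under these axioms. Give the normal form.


1. (k (r (q)) (q))  →  (r (q))

normal form = (r (q))


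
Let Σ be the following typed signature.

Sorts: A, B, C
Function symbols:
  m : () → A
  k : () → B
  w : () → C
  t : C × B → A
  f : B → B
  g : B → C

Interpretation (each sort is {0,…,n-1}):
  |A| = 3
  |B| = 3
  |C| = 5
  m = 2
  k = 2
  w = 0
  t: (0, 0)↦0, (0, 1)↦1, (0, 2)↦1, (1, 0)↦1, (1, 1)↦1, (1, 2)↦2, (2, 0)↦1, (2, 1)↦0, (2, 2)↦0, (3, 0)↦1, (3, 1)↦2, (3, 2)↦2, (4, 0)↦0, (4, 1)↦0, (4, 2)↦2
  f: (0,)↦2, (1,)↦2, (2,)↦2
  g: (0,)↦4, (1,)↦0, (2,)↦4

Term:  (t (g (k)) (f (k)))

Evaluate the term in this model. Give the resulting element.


  k = 2
  (g (k)) = g(2,) = 4
  k = 2
  (f (k)) = f(2,) = 2
  (t (g (k)) (f (k))) = t(4, 2) = 2

value = 2


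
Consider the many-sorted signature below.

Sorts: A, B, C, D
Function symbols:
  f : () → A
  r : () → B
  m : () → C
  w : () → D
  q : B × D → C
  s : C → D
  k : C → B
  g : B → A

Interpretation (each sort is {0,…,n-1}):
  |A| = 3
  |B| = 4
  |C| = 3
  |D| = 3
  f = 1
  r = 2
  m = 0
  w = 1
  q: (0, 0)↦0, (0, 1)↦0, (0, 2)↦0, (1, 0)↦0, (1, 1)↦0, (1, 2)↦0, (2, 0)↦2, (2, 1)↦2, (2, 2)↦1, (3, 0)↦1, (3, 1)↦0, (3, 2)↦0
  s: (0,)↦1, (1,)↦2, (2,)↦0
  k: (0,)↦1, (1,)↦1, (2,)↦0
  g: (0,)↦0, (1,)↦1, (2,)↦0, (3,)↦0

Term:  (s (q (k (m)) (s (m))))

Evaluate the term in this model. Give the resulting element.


value = 1

  m = 0
  (k (m)) = k(0,) = 1
  m = 0
  (s (m)) = s(0,) = 1
  (q (k (m)) (s (m))) = q(1, 1) = 0
  (s (q (k (m)) (s (m)))) = s(0,) = 1
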